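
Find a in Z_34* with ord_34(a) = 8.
9 has order 8 mod 34 since 9^{8} ≡ 1 (mod 34) and no smaller power works.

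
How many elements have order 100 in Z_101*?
Number of primitive roots mod 101 = φ(p-1) = φ(100) = 40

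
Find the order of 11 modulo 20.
Powers of 11 mod 20: 11^1≡11, 11^2≡1. So the order of 11 is 2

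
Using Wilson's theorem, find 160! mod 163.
(162)! = (160)! × (161) × (162) ≡ -1 mod 163. So (160)! ≡ -1 × [(162)(161)]^(-1) ≡ 81 mod 163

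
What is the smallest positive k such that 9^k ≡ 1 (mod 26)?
Powers of 9 mod 26: 9^1≡9, 9^2≡3, 9^3≡1. Order = 3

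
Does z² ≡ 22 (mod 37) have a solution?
By Euler's criterion: 22^{18} ≡ 36 (mod 37). Since this equals -1 (≡ 36), 22 is not a QR.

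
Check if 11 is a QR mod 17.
By Euler's criterion: 11^{8} ≡ 16 mod 17. Since this equals -1 (≡ 16), 11 is not a QR.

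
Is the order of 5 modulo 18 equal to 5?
Powers of 5 mod 18: 5^1≡5, 5^2≡7, 5^3≡17, 5^4≡13, 5^5≡11, 5^6≡1. 5^5≡11≢1, so ord ≠ 5. No, the actual order is 6.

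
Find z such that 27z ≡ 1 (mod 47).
Since 47 is prime, by Fermat 27^(-1) ≡ 27^{45} ≡ 7 (mod 47). Verify: 27 × 7 = 189 ≡ 1 (mod 47)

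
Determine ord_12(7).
Powers of 7 mod 12: 7^1≡7, 7^2≡1. So the order of 7 is 2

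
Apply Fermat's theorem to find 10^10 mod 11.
By Fermat's Little Theorem, 10^{10} ≡ 1 mod 11 since 11 is prime and gcd(10, 11) = 1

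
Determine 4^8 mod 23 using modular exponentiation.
By repeated squaring mod 23: 4^{1}≡4, 4^{2}≡16, 4^{4}≡3, 4^{8}≡9. So 4^{8} ≡ 9 mod 23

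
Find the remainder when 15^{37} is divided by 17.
By Fermat: 15^{16} ≡ 1 (mod 17). 37 = 2×16 + 5. So 15^{37} ≡ 15^{5} ≡ 2 (mod 17)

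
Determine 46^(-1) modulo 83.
Since 83 is prime, by Fermat 46^(-1) ≡ 46^{81} ≡ 74 mod 83. Verify: 46 × 74 = 3404 ≡ 1 mod 83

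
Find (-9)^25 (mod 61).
By repeated squaring (mod 61): (-9)^{1}≡52, (-9)^{2}≡20, (-9)^{4}≡34, (-9)^{8}≡58, (-9)^{16}≡9. Then (-9)^{25} = (-9)^{16+8+1} ≡ 9 × 58 × 52 ≡ 60 (mod 61)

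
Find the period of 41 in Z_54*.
Powers of 41 mod 54: 41^1≡41, 41^2≡7, 41^3≡17, 41^4≡49, 41^5≡11, 41^6≡19, 41^7≡23, 41^8≡25, 41^9≡53, 41^10≡13, 41^11≡47, 41^12≡37, 41^13≡5, 41^14≡43, 41^15≡35, 41^16≡31, 41^17≡29, 41^18≡1. So the order of 41 is 18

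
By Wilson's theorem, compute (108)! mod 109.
By Wilson's theorem, (108)! ≡ -1 ≡ 108 mod 109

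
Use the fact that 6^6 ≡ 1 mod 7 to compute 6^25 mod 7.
By Fermat: 6^{6} ≡ 1 mod 7. 25 = 4×6 + 1. So 6^{25} ≡ 6^{1} ≡ 6 mod 7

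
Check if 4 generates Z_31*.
4^{5} ≡ 1 mod 31 and 5 < 30, so ord_31(4) = 5 ≠ 30 and 4 is not a primitive root.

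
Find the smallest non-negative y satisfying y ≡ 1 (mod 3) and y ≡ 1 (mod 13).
M = 3 × 13 = 39. M₁ = 13, y₁ ≡ 1 (mod 3). M₂ = 3, y₂ ≡ 9 (mod 13). y = 1×13×1 + 1×3×9 ≡ 1 (mod 39)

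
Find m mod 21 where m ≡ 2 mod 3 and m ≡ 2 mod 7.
M = 3 × 7 = 21. M₁ = 7, y₁ ≡ 1 mod 3. M₂ = 3, y₂ ≡ 5 mod 7. m = 2×7×1 + 2×3×5 ≡ 2 mod 21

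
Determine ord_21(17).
Powers of 17 mod 21: 17^1≡17, 17^2≡16, 17^3≡20, 17^4≡4, 17^5≡5, 17^6≡1. Order = 6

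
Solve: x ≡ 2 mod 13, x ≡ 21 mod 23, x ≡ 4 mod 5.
M = 13 × 23 × 5 = 1495. M₁ = 115, y₁ ≡ 6 mod 13. M₂ = 65, y₂ ≡ 17 mod 23. M₃ = 299, y₃ ≡ 4 mod 5. x = 2×115×6 + 21×65×17 + 4×299×4 ≡ 964 mod 1495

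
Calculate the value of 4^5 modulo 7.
By repeated squaring (mod 7): 4^{1}≡4, 4^{2}≡2, 4^{4}≡4. Then 4^{5} = 4^{4+1} ≡ 4 × 4 ≡ 2 (mod 7)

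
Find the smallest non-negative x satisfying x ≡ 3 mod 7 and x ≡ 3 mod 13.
M = 7 × 13 = 91. M₁ = 13, y₁ ≡ 6 mod 7. M₂ = 7, y₂ ≡ 2 mod 13. x = 3×13×6 + 3×7×2 ≡ 3 mod 91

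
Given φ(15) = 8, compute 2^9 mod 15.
By Euler: 2^{8} ≡ 1 mod 15 since gcd(2, 15) = 1. 9 = 1×8 + 1. So 2^{9} ≡ 2^{1} ≡ 2 mod 15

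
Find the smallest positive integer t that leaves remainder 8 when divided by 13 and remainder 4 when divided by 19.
M = 13 × 19 = 247. M₁ = 19, y₁ ≡ 11 (mod 13). M₂ = 13, y₂ ≡ 3 (mod 19). t = 8×19×11 + 4×13×3 ≡ 99 (mod 247)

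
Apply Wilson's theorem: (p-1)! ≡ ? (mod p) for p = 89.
By Wilson's theorem, (88)! ≡ -1 ≡ 88 mod 89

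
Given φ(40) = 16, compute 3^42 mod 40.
By Euler: 3^{16} ≡ 1 mod 40 since gcd(3, 40) = 1. 42 = 2×16 + 10. So 3^{42} ≡ 3^{10} ≡ 9 mod 40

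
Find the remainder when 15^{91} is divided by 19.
By Fermat: 15^{18} ≡ 1 mod 19. 91 = 5×18 + 1. So 15^{91} ≡ 15^{1} ≡ 15 mod 19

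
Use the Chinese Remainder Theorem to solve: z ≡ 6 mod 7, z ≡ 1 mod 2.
M = 7 × 2 = 14. M₁ = 2, y₁ ≡ 4 mod 7. M₂ = 7, y₂ ≡ 1 mod 2. z = 6×2×4 + 1×7×1 ≡ 13 mod 14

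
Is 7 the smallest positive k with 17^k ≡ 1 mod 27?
Powers of 17 mod 27: 17^1≡17, 17^2≡19, 17^3≡26, 17^4≡10, 17^5≡8, 17^6≡1. Already 17^6≡1, so the order is 6 < 7. No, the actual order is 6.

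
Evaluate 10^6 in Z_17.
By repeated squaring (mod 17): 10^{1}≡10, 10^{2}≡15, 10^{4}≡4. Then 10^{6} = 10^{4+2} ≡ 4 × 15 ≡ 9 (mod 17)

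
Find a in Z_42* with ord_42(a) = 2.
13 has order 2 mod 42 since 13^{2} ≡ 1 mod 42 and no smaller power works.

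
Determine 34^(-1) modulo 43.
Since 43 is prime, by Fermat 34^(-1) ≡ 34^{41} ≡ 19 mod 43. Verify: 34 × 19 = 646 ≡ 1 mod 43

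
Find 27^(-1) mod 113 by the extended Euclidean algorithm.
Extended GCD: 27(-46) + 113(11) = 1. So 27^(-1) ≡ -46 ≡ 67 mod 113. Verify: 27 × 67 = 1809 ≡ 1 mod 113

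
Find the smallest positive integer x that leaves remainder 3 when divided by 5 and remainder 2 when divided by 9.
M = 5 × 9 = 45. M₁ = 9, y₁ ≡ 4 (mod 5). M₂ = 5, y₂ ≡ 2 (mod 9). x = 3×9×4 + 2×5×2 ≡ 38 (mod 45)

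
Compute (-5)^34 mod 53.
By repeated squaring mod 53: (-5)^{1}≡48, (-5)^{2}≡25, (-5)^{4}≡42, (-5)^{8}≡15, (-5)^{16}≡13, (-5)^{32}≡10. Then (-5)^{34} = (-5)^{32+2} ≡ 10 × 25 ≡ 38 mod 53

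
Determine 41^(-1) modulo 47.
Since 47 is prime, by Fermat 41^(-1) ≡ 41^{45} ≡ 39 (mod 47). Verify: 41 × 39 = 1599 ≡ 1 (mod 47)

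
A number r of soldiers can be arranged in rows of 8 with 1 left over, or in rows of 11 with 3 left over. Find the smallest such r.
M = 8 × 11 = 88. M₁ = 11, y₁ ≡ 3 mod 8. M₂ = 8, y₂ ≡ 7 mod 11. r = 1×11×3 + 3×8×7 ≡ 25 mod 88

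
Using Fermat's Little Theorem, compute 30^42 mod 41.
By Fermat: 30^{40} ≡ 1 mod 41. So 30^{42} = 30^{40} · 30^{2} ≡ 30^{2} ≡ 39 mod 41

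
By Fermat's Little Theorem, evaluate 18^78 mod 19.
By Fermat: 18^{18} ≡ 1 (mod 19). 78 = 4×18 + 6. So 18^{78} ≡ 18^{6} ≡ 1 (mod 19)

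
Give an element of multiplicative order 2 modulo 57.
20 has order 2 mod 57 since 20^{2} ≡ 1 mod 57 and no smaller power works.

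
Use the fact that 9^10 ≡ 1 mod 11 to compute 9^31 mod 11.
By Fermat: 9^{10} ≡ 1 mod 11. 31 = 3×10 + 1. So 9^{31} ≡ 9^{1} ≡ 9 mod 11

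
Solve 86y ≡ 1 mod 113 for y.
Since 113 is prime, by Fermat 86^(-1) ≡ 86^{111} ≡ 46 mod 113. Verify: 86 × 46 = 3956 ≡ 1 mod 113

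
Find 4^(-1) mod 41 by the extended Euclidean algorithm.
Extended GCD: 4(-10) + 41(1) = 1. So 4^(-1) ≡ -10 ≡ 31 mod 41. Verify: 4 × 31 = 124 ≡ 1 mod 41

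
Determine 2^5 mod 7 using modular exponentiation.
By repeated squaring (mod 7): 2^{1}≡2, 2^{2}≡4, 2^{4}≡2. Then 2^{5} = 2^{4+1} ≡ 2 × 2 ≡ 4 (mod 7)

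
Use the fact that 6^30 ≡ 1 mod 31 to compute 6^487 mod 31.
By Fermat: 6^{30} ≡ 1 mod 31. 487 ≡ 7 mod 30. So 6^{487} ≡ 6^{7} ≡ 6 mod 31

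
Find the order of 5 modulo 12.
Powers of 5 mod 12: 5^1≡5, 5^2≡1. ord_12(5) = 2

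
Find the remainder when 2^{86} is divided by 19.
By Fermat: 2^{18} ≡ 1 (mod 19). 86 = 4×18 + 14. So 2^{86} ≡ 2^{14} ≡ 6 (mod 19)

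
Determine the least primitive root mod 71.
g = 7. For each prime q|70: 7^{35}≡70, 7^{14}≡54, 7^{10}≡45, none ≡ 1, so ord_71(7) = 70 and 7 is a primitive root.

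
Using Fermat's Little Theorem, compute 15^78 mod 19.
By Fermat: 15^{18} ≡ 1 mod 19. 78 = 4×18 + 6. So 15^{78} ≡ 15^{6} ≡ 11 mod 19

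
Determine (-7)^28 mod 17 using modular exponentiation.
Using Fermat: (-7)^{16} ≡ 1 (mod 17). 28 ≡ 12 (mod 16). So (-7)^{28} ≡ (-7)^{12} ≡ 13 (mod 17)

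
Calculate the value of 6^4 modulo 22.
6^{4} = 1296 ≡ 20 (mod 22)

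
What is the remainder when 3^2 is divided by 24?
3^{2} = 9 ≡ 9 mod 24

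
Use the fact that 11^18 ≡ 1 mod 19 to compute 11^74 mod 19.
By Fermat: 11^{18} ≡ 1 mod 19. 74 = 4×18 + 2. So 11^{74} ≡ 11^{2} ≡ 7 mod 19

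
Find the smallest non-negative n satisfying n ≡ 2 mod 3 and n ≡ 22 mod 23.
M = 3 × 23 = 69. M₁ = 23, y₁ ≡ 2 mod 3. M₂ = 3, y₂ ≡ 8 mod 23. n = 2×23×2 + 22×3×8 ≡ 68 mod 69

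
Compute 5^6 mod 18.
By repeated squaring (mod 18): 5^{1}≡5, 5^{2}≡7, 5^{4}≡13. Then 5^{6} = 5^{4+2} ≡ 13 × 7 ≡ 1 (mod 18)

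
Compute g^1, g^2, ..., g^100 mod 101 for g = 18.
18^1, 18^2, ..., 18^{100} mod 101: [18, 21, 75, 37, 60, 70, 48, 56, 99, 65, 59, 52, 27, 82, 62, 5, 90, 4, 72, 84, 98, 47, 38, 78, 91, 22, 93, 58, 34, 6, 7, 25, 46, 20, 57, 16, 86, 33, 89, 87, 51, 9, 61, 88, 69, 30, 35, 24, 28, 100, 83, 80, 26, 64, 41, 31, 53, 45, 2, 36, 42, 49, 74, 19, 39, 96, 11, 97, 29, 17, 3, 54, 63, 23, 10, 79, 8, 43, 67, 95, 94, 76, 55, 81, 44, 85, 15, 68, 12, 14, 50, 92, 40, 13, 32, 71, 66, 77, 73, 1]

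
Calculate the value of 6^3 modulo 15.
6^{3} = 216 ≡ 6 mod 15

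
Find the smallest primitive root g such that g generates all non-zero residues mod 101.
g = 2. Powers: [2, 4, 8, 16, 32, 64, ...] generates all 100 non-zero residues.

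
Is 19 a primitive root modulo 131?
19^{26} ≡ 1 (mod 131) and 26 < 130, so ord_131(19) = 26 ≠ 130 and 19 is not a primitive root.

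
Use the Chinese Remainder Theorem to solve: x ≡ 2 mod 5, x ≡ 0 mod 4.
M = 5 × 4 = 20. M₁ = 4, y₁ ≡ 4 mod 5. M₂ = 5, y₂ ≡ 1 mod 4. x = 2×4×4 + 0×5×1 ≡ 12 mod 20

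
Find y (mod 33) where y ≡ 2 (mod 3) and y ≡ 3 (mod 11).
M = 3 × 11 = 33. M₁ = 11, y₁ ≡ 2 (mod 3). M₂ = 3, y₂ ≡ 4 (mod 11). y = 2×11×2 + 3×3×4 ≡ 14 (mod 33)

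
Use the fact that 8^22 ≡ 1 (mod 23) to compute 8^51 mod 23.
By Fermat: 8^{22} ≡ 1 (mod 23). 51 = 2×22 + 7. So 8^{51} ≡ 8^{7} ≡ 12 (mod 23)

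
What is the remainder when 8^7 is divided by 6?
By repeated squaring mod 6: 8^{1}≡2, 8^{2}≡4, 8^{4}≡4. Then 8^{7} = 8^{4+2+1} ≡ 4 × 4 × 2 ≡ 2 mod 6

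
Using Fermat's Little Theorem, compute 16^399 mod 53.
By Fermat: 16^{52} ≡ 1 (mod 53). 399 ≡ 35 (mod 52). So 16^{399} ≡ 16^{35} ≡ 36 (mod 53)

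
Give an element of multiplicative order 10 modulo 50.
9 has order 10 mod 50 since 9^{10} ≡ 1 mod 50 and no smaller power works.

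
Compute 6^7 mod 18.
By repeated squaring (mod 18): 6^{1}≡6, 6^{2}≡0, 6^{4}≡0. Then 6^{7} = 6^{4+2+1} ≡ 0 × 0 × 6 ≡ 0 (mod 18)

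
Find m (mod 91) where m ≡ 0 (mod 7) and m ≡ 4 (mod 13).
M = 7 × 13 = 91. M₁ = 13, y₁ ≡ 6 (mod 7). M₂ = 7, y₂ ≡ 2 (mod 13). m = 0×13×6 + 4×7×2 ≡ 56 (mod 91)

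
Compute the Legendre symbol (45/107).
(45/107) = 45^{53} mod 107 = -1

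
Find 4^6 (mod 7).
Using Fermat: 4^{6} ≡ 1 (mod 7). 6 ≡ 0 (mod 6). So 4^{6} ≡ 4^{0} ≡ 1 (mod 7)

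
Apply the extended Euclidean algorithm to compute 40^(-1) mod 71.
Extended GCD: 40(16) + 71(-9) = 1. So 40^(-1) ≡ 16 mod 71. Verify: 40 × 16 = 640 ≡ 1 mod 71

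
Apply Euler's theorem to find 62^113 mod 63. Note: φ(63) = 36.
By Euler: 62^{36} ≡ 1 mod 63 since gcd(62, 63) = 1. 113 = 3×36 + 5. So 62^{113} ≡ 62^{5} ≡ 62 mod 63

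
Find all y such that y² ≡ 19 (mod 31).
The square roots of 19 mod 31 are 9 and 22. Verify: 9² = 81 ≡ 19 (mod 31)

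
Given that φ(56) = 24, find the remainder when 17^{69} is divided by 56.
By Euler: 17^{24} ≡ 1 (mod 56) since gcd(17, 56) = 1. 69 = 2×24 + 21. So 17^{69} ≡ 17^{21} ≡ 41 (mod 56)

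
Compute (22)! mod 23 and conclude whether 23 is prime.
(22)! mod 23 = 22. Since 22 ≡ -1 mod 23, 23 is prime.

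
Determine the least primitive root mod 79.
g = 3. For each prime q|78: 3^{39}≡78, 3^{26}≡23, 3^{6}≡18, none ≡ 1, so ord_79(3) = 78 and 3 is a primitive root.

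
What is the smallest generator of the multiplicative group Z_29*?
g = 2. For each prime q|28: 2^{14}≡28, 2^{4}≡16, none ≡ 1, so ord_29(2) = 28 and 2 is a primitive root.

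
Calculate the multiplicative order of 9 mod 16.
Powers of 9 mod 16: 9^1≡9, 9^2≡1. Order = 2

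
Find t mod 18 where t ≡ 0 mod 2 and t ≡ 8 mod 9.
M = 2 × 9 = 18. M₁ = 9, y₁ ≡ 1 mod 2. M₂ = 2, y₂ ≡ 5 mod 9. t = 0×9×1 + 8×2×5 ≡ 8 mod 18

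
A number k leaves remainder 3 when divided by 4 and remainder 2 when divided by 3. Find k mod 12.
M = 4 × 3 = 12. M₁ = 3, y₁ ≡ 3 mod 4. M₂ = 4, y₂ ≡ 1 mod 3. k = 3×3×3 + 2×4×1 ≡ 11 mod 12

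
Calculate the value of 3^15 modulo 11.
Using Fermat: 3^{10} ≡ 1 mod 11. 15 ≡ 5 mod 10. So 3^{15} ≡ 3^{5} ≡ 1 mod 11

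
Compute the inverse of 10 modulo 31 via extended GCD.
Extended GCD: 10(-3) + 31(1) = 1. So 10^(-1) ≡ -3 ≡ 28 mod 31. Verify: 10 × 28 = 280 ≡ 1 mod 31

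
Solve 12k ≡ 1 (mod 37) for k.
Since 37 is prime, by Fermat 12^(-1) ≡ 12^{35} ≡ 34 (mod 37). Verify: 12 × 34 = 408 ≡ 1 (mod 37)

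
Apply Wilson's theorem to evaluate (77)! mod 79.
(78)! = (77)! × (78) ≡ -1 (mod 79). So (77)! ≡ -1 × (78)^(-1) ≡ (-1)×(-1) = 1 (mod 79)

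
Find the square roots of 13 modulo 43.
The square roots of 13 mod 43 are 23 and 20. Verify: 23² = 529 ≡ 13 mod 43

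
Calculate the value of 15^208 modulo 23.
Using Fermat: 15^{22} ≡ 1 mod 23. 208 ≡ 10 mod 22. So 15^{208} ≡ 15^{10} ≡ 3 mod 23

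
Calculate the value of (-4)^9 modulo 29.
By repeated squaring (mod 29): (-4)^{1}≡25, (-4)^{2}≡16, (-4)^{4}≡24, (-4)^{8}≡25. Then (-4)^{9} = (-4)^{8+1} ≡ 25 × 25 ≡ 16 (mod 29)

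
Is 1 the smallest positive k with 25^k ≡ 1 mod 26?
Powers of 25 mod 26: 25^1≡25, 25^2≡1. 25^1≡25≢1, so ord ≠ 1. No, the actual order is 2.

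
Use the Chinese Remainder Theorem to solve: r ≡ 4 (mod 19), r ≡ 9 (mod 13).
M = 19 × 13 = 247. M₁ = 13, y₁ ≡ 3 (mod 19). M₂ = 19, y₂ ≡ 11 (mod 13). r = 4×13×3 + 9×19×11 ≡ 61 (mod 247)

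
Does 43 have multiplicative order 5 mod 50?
Powers of 43 mod 50: 43^1≡43, 43^2≡49, 43^3≡7, 43^4≡1. Already 43^4≡1, so the order is 4 < 5. No, the actual order is 4.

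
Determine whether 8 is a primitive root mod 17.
8^{8} ≡ 1 mod 17 and 8 < 16, so ord_17(8) = 8 ≠ 16 and 8 is not a primitive root.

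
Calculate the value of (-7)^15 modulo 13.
Using Fermat: (-7)^{12} ≡ 1 (mod 13). 15 ≡ 3 (mod 12). So (-7)^{15} ≡ (-7)^{3} ≡ 8 (mod 13)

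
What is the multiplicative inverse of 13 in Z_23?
Since 23 is prime, by Fermat 13^(-1) ≡ 13^{21} ≡ 16 (mod 23). Verify: 13 × 16 = 208 ≡ 1 (mod 23)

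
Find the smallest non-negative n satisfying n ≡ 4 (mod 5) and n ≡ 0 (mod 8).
M = 5 × 8 = 40. M₁ = 8, y₁ ≡ 2 (mod 5). M₂ = 5, y₂ ≡ 5 (mod 8). n = 4×8×2 + 0×5×5 ≡ 24 (mod 40)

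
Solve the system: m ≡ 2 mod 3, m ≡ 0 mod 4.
M = 3 × 4 = 12. M₁ = 4, y₁ ≡ 1 mod 3. M₂ = 3, y₂ ≡ 3 mod 4. m = 2×4×1 + 0×3×3 ≡ 8 mod 12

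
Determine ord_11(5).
Powers of 5 mod 11: 5^1≡5, 5^2≡3, 5^3≡4, 5^4≡9, 5^5≡1. So the order of 5 is 5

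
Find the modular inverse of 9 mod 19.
Since 19 is prime, by Fermat 9^(-1) ≡ 9^{17} ≡ 17 mod 19. Verify: 9 × 17 = 153 ≡ 1 mod 19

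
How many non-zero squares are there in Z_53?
Exactly half the non-zero residues mod a prime are QRs: (53-1)/2 = 26.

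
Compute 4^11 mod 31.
By repeated squaring mod 31: 4^{1}≡4, 4^{2}≡16, 4^{4}≡8, 4^{8}≡2. Then 4^{11} = 4^{8+2+1} ≡ 2 × 16 × 4 ≡ 4 mod 31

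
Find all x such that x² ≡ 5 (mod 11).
The square roots of 5 mod 11 are 4 and 7. Verify: 4² = 16 ≡ 5 (mod 11)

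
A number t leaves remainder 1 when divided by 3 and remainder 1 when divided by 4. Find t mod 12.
M = 3 × 4 = 12. M₁ = 4, y₁ ≡ 1 mod 3. M₂ = 3, y₂ ≡ 3 mod 4. t = 1×4×1 + 1×3×3 ≡ 1 mod 12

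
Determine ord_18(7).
Powers of 7 mod 18: 7^1≡7, 7^2≡13, 7^3≡1. So the order of 7 is 3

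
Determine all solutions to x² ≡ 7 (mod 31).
The square roots of 7 mod 31 are 10 and 21. Verify: 10² = 100 ≡ 7 (mod 31)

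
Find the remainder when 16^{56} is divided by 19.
By Fermat: 16^{18} ≡ 1 mod 19. 56 = 3×18 + 2. So 16^{56} ≡ 16^{2} ≡ 9 mod 19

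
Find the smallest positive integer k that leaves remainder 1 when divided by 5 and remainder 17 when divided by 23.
M = 5 × 23 = 115. M₁ = 23, y₁ ≡ 2 (mod 5). M₂ = 5, y₂ ≡ 14 (mod 23). k = 1×23×2 + 17×5×14 ≡ 86 (mod 115)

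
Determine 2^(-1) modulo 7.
Since 7 is prime, by Fermat 2^(-1) ≡ 2^{5} ≡ 4 (mod 7). Verify: 2 × 4 = 8 ≡ 1 (mod 7)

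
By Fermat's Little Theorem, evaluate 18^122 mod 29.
By Fermat: 18^{28} ≡ 1 mod 29. 122 = 4×28 + 10. So 18^{122} ≡ 18^{10} ≡ 22 mod 29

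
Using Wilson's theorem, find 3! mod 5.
(4)! = (3)! × (4) ≡ -1 mod 5. So (3)! ≡ -1 × (4)^(-1) ≡ (-1)×(-1) = 1 mod 5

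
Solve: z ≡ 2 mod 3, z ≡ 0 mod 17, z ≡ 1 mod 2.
M = 3 × 17 × 2 = 102. M₁ = 34, y₁ ≡ 1 mod 3. M₂ = 6, y₂ ≡ 3 mod 17. M₃ = 51, y₃ ≡ 1 mod 2. z = 2×34×1 + 0×6×3 + 1×51×1 ≡ 17 mod 102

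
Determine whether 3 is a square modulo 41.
By Euler's criterion: 3^{20} ≡ 40 (mod 41). Since this equals -1 (≡ 40), 3 is not a QR.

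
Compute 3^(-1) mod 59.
Since 59 is prime, by Fermat 3^(-1) ≡ 3^{57} ≡ 20 mod 59. Verify: 3 × 20 = 60 ≡ 1 mod 59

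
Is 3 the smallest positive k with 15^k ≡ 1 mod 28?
Powers of 15 mod 28: 15^1≡15, 15^2≡1. Already 15^2≡1, so the order is 2 < 3. No, the actual order is 2.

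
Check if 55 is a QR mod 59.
By Euler's criterion: 55^{29} ≡ 58 mod 59. Since this equals -1 (≡ 58), 55 is not a QR.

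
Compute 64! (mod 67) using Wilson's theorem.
(66)! = (64)! × (65) × (66) ≡ -1 (mod 67). So (64)! ≡ -1 × [(66)(65)]^(-1) ≡ 33 (mod 67)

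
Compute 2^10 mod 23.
By repeated squaring (mod 23): 2^{1}≡2, 2^{2}≡4, 2^{4}≡16, 2^{8}≡3. Then 2^{10} = 2^{8+2} ≡ 3 × 4 ≡ 12 (mod 23)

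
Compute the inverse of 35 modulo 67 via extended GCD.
Extended GCD: 35(23) + 67(-12) = 1. So 35^(-1) ≡ 23 mod 67. Verify: 35 × 23 = 805 ≡ 1 mod 67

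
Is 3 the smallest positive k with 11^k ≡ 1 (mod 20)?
Powers of 11 mod 20: 11^1≡11, 11^2≡1. Already 11^2≡1, so the order is 2 < 3. No, the actual order is 2.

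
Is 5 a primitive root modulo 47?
ord_47(5) divides 46. For each prime q|46: 5^{23}≡46, 5^{2}≡25, none ≡ 1. So 5 has order 46 and is a primitive root mod 47.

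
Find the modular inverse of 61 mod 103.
Since 103 is prime, by Fermat 61^(-1) ≡ 61^{101} ≡ 76 (mod 103). Verify: 61 × 76 = 4636 ≡ 1 (mod 103)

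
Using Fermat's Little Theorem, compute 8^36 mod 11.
By Fermat: 8^{10} ≡ 1 (mod 11). 36 = 3×10 + 6. So 8^{36} ≡ 8^{6} ≡ 3 (mod 11)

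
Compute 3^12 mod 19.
By repeated squaring mod 19: 3^{1}≡3, 3^{2}≡9, 3^{4}≡5, 3^{8}≡6. Then 3^{12} = 3^{8+4} ≡ 6 × 5 ≡ 11 mod 19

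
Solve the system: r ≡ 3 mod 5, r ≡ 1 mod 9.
M = 5 × 9 = 45. M₁ = 9, y₁ ≡ 4 mod 5. M₂ = 5, y₂ ≡ 2 mod 9. r = 3×9×4 + 1×5×2 ≡ 28 mod 45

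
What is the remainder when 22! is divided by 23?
By Wilson's theorem, (22)! ≡ -1 ≡ 22 (mod 23)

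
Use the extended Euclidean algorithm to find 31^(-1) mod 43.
Extended GCD: 31(-18) + 43(13) = 1. So 31^(-1) ≡ -18 ≡ 25 (mod 43). Verify: 31 × 25 = 775 ≡ 1 (mod 43)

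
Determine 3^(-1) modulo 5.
Since 5 is prime, by Fermat 3^(-1) ≡ 3^{3} ≡ 2 (mod 5). Verify: 3 × 2 = 6 ≡ 1 (mod 5)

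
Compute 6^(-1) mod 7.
Since 7 is prime, by Fermat 6^(-1) ≡ 6^{5} ≡ 6 mod 7. Verify: 6 × 6 = 36 ≡ 1 mod 7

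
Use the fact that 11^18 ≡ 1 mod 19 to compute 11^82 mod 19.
By Fermat: 11^{18} ≡ 1 mod 19. 82 = 4×18 + 10. So 11^{82} ≡ 11^{10} ≡ 11 mod 19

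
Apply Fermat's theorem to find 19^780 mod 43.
By Fermat: 19^{42} ≡ 1 mod 43. 780 ≡ 24 mod 42. So 19^{780} ≡ 19^{24} ≡ 21 mod 43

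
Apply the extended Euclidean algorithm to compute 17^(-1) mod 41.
Extended GCD: 17(-12) + 41(5) = 1. So 17^(-1) ≡ -12 ≡ 29 mod 41. Verify: 17 × 29 = 493 ≡ 1 mod 41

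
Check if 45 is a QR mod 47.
By Euler's criterion: 45^{23} ≡ 46 mod 47. Since this equals -1 (≡ 46), 45 is not a QR.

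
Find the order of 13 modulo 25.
Powers of 13 mod 25: 13^1≡13, 13^2≡19, 13^3≡22, 13^4≡11, 13^5≡18, 13^6≡9, 13^7≡17, 13^8≡21, 13^9≡23, 13^10≡24, 13^11≡12, 13^12≡6, 13^13≡3, 13^14≡14, 13^15≡7, 13^16≡16, 13^17≡8, 13^18≡4, 13^19≡2, 13^20≡1. ord_25(13) = 20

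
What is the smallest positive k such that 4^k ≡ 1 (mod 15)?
Powers of 4 mod 15: 4^1≡4, 4^2≡1. Order = 2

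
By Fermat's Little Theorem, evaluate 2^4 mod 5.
By Fermat's Little Theorem, 2^{4} ≡ 1 mod 5 since 5 is prime and gcd(2, 5) = 1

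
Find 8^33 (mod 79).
By repeated squaring (mod 79): 8^{1}≡8, 8^{2}≡64, 8^{4}≡67, 8^{8}≡65, 8^{16}≡38, 8^{32}≡22. Then 8^{33} = 8^{32+1} ≡ 22 × 8 ≡ 18 (mod 79)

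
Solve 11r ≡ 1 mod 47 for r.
Since 47 is prime, by Fermat 11^(-1) ≡ 11^{45} ≡ 30 mod 47. Verify: 11 × 30 = 330 ≡ 1 mod 47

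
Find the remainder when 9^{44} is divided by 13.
By Fermat: 9^{12} ≡ 1 (mod 13). 44 = 3×12 + 8. So 9^{44} ≡ 9^{8} ≡ 3 (mod 13)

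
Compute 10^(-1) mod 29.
Since 29 is prime, by Fermat 10^(-1) ≡ 10^{27} ≡ 3 mod 29. Verify: 10 × 3 = 30 ≡ 1 mod 29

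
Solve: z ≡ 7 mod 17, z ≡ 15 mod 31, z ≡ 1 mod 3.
M = 17 × 31 × 3 = 1581. M₁ = 93, y₁ ≡ 15 mod 17. M₂ = 51, y₂ ≡ 14 mod 31. M₃ = 527, y₃ ≡ 2 mod 3. z = 7×93×15 + 15×51×14 + 1×527×2 ≡ 976 mod 1581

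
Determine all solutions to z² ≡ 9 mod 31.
The square roots of 9 mod 31 are 28 and 3. Verify: 28² = 784 ≡ 9 mod 31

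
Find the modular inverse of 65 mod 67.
Since 67 is prime, by Fermat 65^(-1) ≡ 65^{65} ≡ 33 mod 67. Verify: 65 × 33 = 2145 ≡ 1 mod 67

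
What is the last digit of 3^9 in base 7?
Using Fermat: 3^{6} ≡ 1 (mod 7). 9 ≡ 3 (mod 6). So 3^{9} ≡ 3^{3} ≡ 6 (mod 7)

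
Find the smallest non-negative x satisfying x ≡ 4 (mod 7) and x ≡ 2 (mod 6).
M = 7 × 6 = 42. M₁ = 6, y₁ ≡ 6 (mod 7). M₂ = 7, y₂ ≡ 1 (mod 6). x = 4×6×6 + 2×7×1 ≡ 32 (mod 42)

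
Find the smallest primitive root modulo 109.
g = 6. Powers: [6, 36, 107, 97, 37, 4, ...] generates all 108 non-zero residues.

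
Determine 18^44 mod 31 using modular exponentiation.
Using Fermat: 18^{30} ≡ 1 mod 31. 44 ≡ 14 mod 30. So 18^{44} ≡ 18^{14} ≡ 19 mod 31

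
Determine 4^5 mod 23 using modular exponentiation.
By repeated squaring (mod 23): 4^{1}≡4, 4^{2}≡16, 4^{4}≡3. Then 4^{5} = 4^{4+1} ≡ 3 × 4 ≡ 12 (mod 23)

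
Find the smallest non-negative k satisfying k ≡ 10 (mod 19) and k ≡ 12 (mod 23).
M = 19 × 23 = 437. M₁ = 23, y₁ ≡ 5 (mod 19). M₂ = 19, y₂ ≡ 17 (mod 23). k = 10×23×5 + 12×19×17 ≡ 219 (mod 437)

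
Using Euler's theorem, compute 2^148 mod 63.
By Euler: 2^{36} ≡ 1 (mod 63) since gcd(2, 63) = 1. 148 = 4×36 + 4. So 2^{148} ≡ 2^{4} ≡ 16 (mod 63)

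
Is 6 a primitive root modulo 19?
6^{9} ≡ 1 (mod 19) and 9 < 18, so ord_19(6) = 9 ≠ 18 and 6 is not a primitive root.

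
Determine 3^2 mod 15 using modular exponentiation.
3^{2} = 9 ≡ 9 mod 15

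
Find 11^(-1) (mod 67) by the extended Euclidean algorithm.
Extended GCD: 11(-6) + 67(1) = 1. So 11^(-1) ≡ -6 ≡ 61 (mod 67). Verify: 11 × 61 = 671 ≡ 1 (mod 67)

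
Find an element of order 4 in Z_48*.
5 has order 4 mod 48 since 5^{4} ≡ 1 (mod 48) and no smaller power works.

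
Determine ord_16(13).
Powers of 13 mod 16: 13^1≡13, 13^2≡9, 13^3≡5, 13^4≡1. So the order of 13 is 4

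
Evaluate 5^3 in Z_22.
5^{3} = 125 ≡ 15 (mod 22)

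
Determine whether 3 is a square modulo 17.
By Euler's criterion: 3^{8} ≡ 16 (mod 17). Since this equals -1 (≡ 16), 3 is not a QR.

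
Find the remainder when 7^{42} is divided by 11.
By Fermat: 7^{10} ≡ 1 mod 11. 42 = 4×10 + 2. So 7^{42} ≡ 7^{2} ≡ 5 mod 11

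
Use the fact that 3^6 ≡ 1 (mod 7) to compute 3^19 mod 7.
By Fermat: 3^{6} ≡ 1 (mod 7). 19 = 3×6 + 1. So 3^{19} ≡ 3^{1} ≡ 3 (mod 7)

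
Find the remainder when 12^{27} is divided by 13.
By Fermat: 12^{12} ≡ 1 mod 13. 27 = 2×12 + 3. So 12^{27} ≡ 12^{3} ≡ 12 mod 13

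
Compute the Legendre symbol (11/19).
(11/19) = 11^{9} mod 19 = 1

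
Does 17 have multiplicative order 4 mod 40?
Powers of 17 mod 40: 17^1≡17, 17^2≡9, 17^3≡33, 17^4≡1. First k with 17^k≡1 is k=4. Yes, ord_40(17) = 4.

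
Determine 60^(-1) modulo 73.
Since 73 is prime, by Fermat 60^(-1) ≡ 60^{71} ≡ 28 (mod 73). Verify: 60 × 28 = 1680 ≡ 1 (mod 73)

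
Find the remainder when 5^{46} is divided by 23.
By Fermat: 5^{22} ≡ 1 mod 23. 46 = 2×22 + 2. So 5^{46} ≡ 5^{2} ≡ 2 mod 23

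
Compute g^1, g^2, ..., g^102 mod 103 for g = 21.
21^1, 21^2, ..., 21^{102} mod 103: [21, 29, 94, 17, 48, 81, 53, 83, 95, 38, 77, 72, 70, 28, 73, 91, 57, 64, 5, 2, 42, 58, 85, 34, 96, 59, 3, 63, 87, 76, 51, 41, 37, 56, 43, 79, 11, 25, 10, 4, 84, 13, 67, 68, 89, 15, 6, 23, 71, 49, 102, 82, 74, 9, 86, 55, 22, 50, 20, 8, 65, 26, 31, 33, 75, 30, 12, 46, 39, 98, 101, 61, 45, 18, 69, 7, 44, 100, 40, 16, 27, 52, 62, 66, 47, 60, 24, 92, 78, 93, 99, 19, 90, 36, 35, 14, 88, 97, 80, 32, 54, 1]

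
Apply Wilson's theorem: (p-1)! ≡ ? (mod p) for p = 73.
By Wilson's theorem, (72)! ≡ -1 ≡ 72 (mod 73)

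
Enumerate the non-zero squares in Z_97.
QRs mod 97: {1, 2, 3, 4, 6, 8, 9, 11, 12, 16, 18, 22, 24, 25, 27, 31, 32, 33, 35, 36, 43, 44, 47, 48, 49, 50, 53, 54, 61, 62, 64, 65, 66, 70, 72, 73, 75, 79, 81, 85, 86, 88, 89, 91, 93, 94, 95, 96}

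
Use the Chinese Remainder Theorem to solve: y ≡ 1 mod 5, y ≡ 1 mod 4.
M = 5 × 4 = 20. M₁ = 4, y₁ ≡ 4 mod 5. M₂ = 5, y₂ ≡ 1 mod 4. y = 1×4×4 + 1×5×1 ≡ 1 mod 20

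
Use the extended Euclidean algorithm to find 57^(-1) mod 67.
Extended GCD: 57(20) + 67(-17) = 1. So 57^(-1) ≡ 20 (mod 67). Verify: 57 × 20 = 1140 ≡ 1 (mod 67)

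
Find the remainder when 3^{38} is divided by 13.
By Fermat: 3^{12} ≡ 1 mod 13. 38 = 3×12 + 2. So 3^{38} ≡ 3^{2} ≡ 9 mod 13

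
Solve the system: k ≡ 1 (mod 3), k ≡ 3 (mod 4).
M = 3 × 4 = 12. M₁ = 4, y₁ ≡ 1 (mod 3). M₂ = 3, y₂ ≡ 3 (mod 4). k = 1×4×1 + 3×3×3 ≡ 7 (mod 12)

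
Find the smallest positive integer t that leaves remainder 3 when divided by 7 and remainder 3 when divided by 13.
M = 7 × 13 = 91. M₁ = 13, y₁ ≡ 6 mod 7. M₂ = 7, y₂ ≡ 2 mod 13. t = 3×13×6 + 3×7×2 ≡ 3 mod 91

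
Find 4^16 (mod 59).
By repeated squaring (mod 59): 4^{1}≡4, 4^{2}≡16, 4^{4}≡20, 4^{8}≡46, 4^{16}≡51. So 4^{16} ≡ 51 (mod 59)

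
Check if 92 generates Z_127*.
ord_127(92) divides 126. For each prime q|126: 92^{63}≡126, 92^{42}≡107, 92^{18}≡32, none ≡ 1. So 92 has order 126 and is a primitive root mod 127.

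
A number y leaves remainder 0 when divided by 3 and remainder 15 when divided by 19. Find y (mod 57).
M = 3 × 19 = 57. M₁ = 19, y₁ ≡ 1 (mod 3). M₂ = 3, y₂ ≡ 13 (mod 19). y = 0×19×1 + 15×3×13 ≡ 15 (mod 57)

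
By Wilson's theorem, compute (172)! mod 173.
By Wilson's theorem, (172)! ≡ -1 ≡ 172 mod 173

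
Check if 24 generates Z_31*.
ord_31(24) divides 30. For each prime q|30: 24^{15}≡30, 24^{10}≡25, 24^{6}≡4, none ≡ 1. So 24 has order 30 and is a primitive root mod 31.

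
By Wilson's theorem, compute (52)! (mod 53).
By Wilson's theorem, (52)! ≡ -1 ≡ 52 (mod 53)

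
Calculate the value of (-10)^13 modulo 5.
By repeated squaring mod 5: (-10)^{1}≡0, (-10)^{2}≡0, (-10)^{4}≡0, (-10)^{8}≡0. Then (-10)^{13} = (-10)^{8+4+1} ≡ 0 × 0 × 0 ≡ 0 mod 5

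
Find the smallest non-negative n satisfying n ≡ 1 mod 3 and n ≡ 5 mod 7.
M = 3 × 7 = 21. M₁ = 7, y₁ ≡ 1 mod 3. M₂ = 3, y₂ ≡ 5 mod 7. n = 1×7×1 + 5×3×5 ≡ 19 mod 21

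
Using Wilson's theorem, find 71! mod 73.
(72)! = (71)! × (72) ≡ -1 (mod 73). So (71)! ≡ -1 × (72)^(-1) ≡ (-1)×(-1) = 1 (mod 73)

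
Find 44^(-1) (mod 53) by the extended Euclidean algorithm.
Extended GCD: 44(-6) + 53(5) = 1. So 44^(-1) ≡ -6 ≡ 47 (mod 53). Verify: 44 × 47 = 2068 ≡ 1 (mod 53)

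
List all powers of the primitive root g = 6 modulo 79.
6^1, 6^2, ..., 6^{78} mod 79: [6, 36, 58, 32, 34, 46, 39, 76, 61, 50, 63, 62, 56, 20, 41, 9, 54, 8, 48, 51, 69, 19, 35, 52, 75, 55, 14, 5, 30, 22, 53, 2, 12, 72, 37, 64, 68, 13, 78, 73, 43, 21, 47, 45, 33, 40, 3, 18, 29, 16, 17, 23, 59, 38, 70, 25, 71, 31, 28, 10, 60, 44, 27, 4, 24, 65, 74, 49, 57, 26, 77, 67, 7, 42, 15, 11, 66, 1]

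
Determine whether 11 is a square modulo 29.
By Euler's criterion: 11^{14} ≡ 28 (mod 29). Since this equals -1 (≡ 28), 11 is not a QR.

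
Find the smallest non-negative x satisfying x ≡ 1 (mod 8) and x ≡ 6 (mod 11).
M = 8 × 11 = 88. M₁ = 11, y₁ ≡ 3 (mod 8). M₂ = 8, y₂ ≡ 7 (mod 11). x = 1×11×3 + 6×8×7 ≡ 17 (mod 88)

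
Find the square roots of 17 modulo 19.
The square roots of 17 mod 19 are 6 and 13. Verify: 6² = 36 ≡ 17 (mod 19)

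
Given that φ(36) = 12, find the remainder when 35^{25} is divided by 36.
By Euler: 35^{12} ≡ 1 mod 36 since gcd(35, 36) = 1. 25 = 2×12 + 1. So 35^{25} ≡ 35^{1} ≡ 35 mod 36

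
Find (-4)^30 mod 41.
By repeated squaring mod 41: (-4)^{1}≡37, (-4)^{2}≡16, (-4)^{4}≡10, (-4)^{8}≡18, (-4)^{16}≡37. Then (-4)^{30} = (-4)^{16+8+4+2} ≡ 37 × 18 × 10 × 16 ≡ 1 mod 41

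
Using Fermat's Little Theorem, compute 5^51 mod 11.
By Fermat: 5^{10} ≡ 1 mod 11. 51 = 5×10 + 1. So 5^{51} ≡ 5^{1} ≡ 5 mod 11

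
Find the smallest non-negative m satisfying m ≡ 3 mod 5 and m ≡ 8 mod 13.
M = 5 × 13 = 65. M₁ = 13, y₁ ≡ 2 mod 5. M₂ = 5, y₂ ≡ 8 mod 13. m = 3×13×2 + 8×5×8 ≡ 8 mod 65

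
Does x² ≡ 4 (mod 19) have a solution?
By Euler's criterion: 4^{9} ≡ 1 (mod 19). Since this equals 1, 4 is a QR.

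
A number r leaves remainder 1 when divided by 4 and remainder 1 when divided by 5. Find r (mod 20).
M = 4 × 5 = 20. M₁ = 5, y₁ ≡ 1 (mod 4). M₂ = 4, y₂ ≡ 4 (mod 5). r = 1×5×1 + 1×4×4 ≡ 1 (mod 20)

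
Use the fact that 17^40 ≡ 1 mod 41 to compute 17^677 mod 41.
By Fermat: 17^{40} ≡ 1 mod 41. 677 ≡ 37 mod 40. So 17^{677} ≡ 17^{37} ≡ 35 mod 41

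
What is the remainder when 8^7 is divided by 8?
By repeated squaring (mod 8): 8^{1}≡0, 8^{2}≡0, 8^{4}≡0. Then 8^{7} = 8^{4+2+1} ≡ 0 × 0 × 0 ≡ 0 (mod 8)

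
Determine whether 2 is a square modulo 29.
By Euler's criterion: 2^{14} ≡ 28 (mod 29). Since this equals -1 (≡ 28), 2 is not a QR.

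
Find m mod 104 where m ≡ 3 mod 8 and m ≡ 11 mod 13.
M = 8 × 13 = 104. M₁ = 13, y₁ ≡ 5 mod 8. M₂ = 8, y₂ ≡ 5 mod 13. m = 3×13×5 + 11×8×5 ≡ 11 mod 104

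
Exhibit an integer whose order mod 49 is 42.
3 has order 42 mod 49 since 3^{42} ≡ 1 mod 49 and no smaller power works.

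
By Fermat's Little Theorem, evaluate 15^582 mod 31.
By Fermat: 15^{30} ≡ 1 (mod 31). 582 ≡ 12 (mod 30). So 15^{582} ≡ 15^{12} ≡ 8 (mod 31)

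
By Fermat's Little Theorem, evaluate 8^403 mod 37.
By Fermat: 8^{36} ≡ 1 mod 37. 403 ≡ 7 mod 36. So 8^{403} ≡ 8^{7} ≡ 29 mod 37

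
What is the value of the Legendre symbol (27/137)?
(27/137) = 27^{68} mod 137 = -1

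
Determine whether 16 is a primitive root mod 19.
16^{9} ≡ 1 mod 19 and 9 < 18, so ord_19(16) = 9 ≠ 18 and 16 is not a primitive root.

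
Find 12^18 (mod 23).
By repeated squaring (mod 23): 12^{1}≡12, 12^{2}≡6, 12^{4}≡13, 12^{8}≡8, 12^{16}≡18. Then 12^{18} = 12^{16+2} ≡ 18 × 6 ≡ 16 (mod 23)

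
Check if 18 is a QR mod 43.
By Euler's criterion: 18^{21} ≡ 42 (mod 43). Since this equals -1 (≡ 42), 18 is not a QR.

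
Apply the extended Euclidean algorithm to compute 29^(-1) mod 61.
Extended GCD: 29(-21) + 61(10) = 1. So 29^(-1) ≡ -21 ≡ 40 mod 61. Verify: 29 × 40 = 1160 ≡ 1 mod 61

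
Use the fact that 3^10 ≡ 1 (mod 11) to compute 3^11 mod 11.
By Fermat: 3^{10} ≡ 1 (mod 11). So 3^{11} = 3^{10} · 3^{1} ≡ 3^{1} ≡ 3 (mod 11)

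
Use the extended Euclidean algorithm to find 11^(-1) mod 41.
Extended GCD: 11(15) + 41(-4) = 1. So 11^(-1) ≡ 15 mod 41. Verify: 11 × 15 = 165 ≡ 1 mod 41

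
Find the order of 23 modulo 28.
Powers of 23 mod 28: 23^1≡23, 23^2≡25, 23^3≡15, 23^4≡9, 23^5≡11, 23^6≡1. So the order of 23 is 6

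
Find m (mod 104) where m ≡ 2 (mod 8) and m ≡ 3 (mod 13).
M = 8 × 13 = 104. M₁ = 13, y₁ ≡ 5 (mod 8). M₂ = 8, y₂ ≡ 5 (mod 13). m = 2×13×5 + 3×8×5 ≡ 42 (mod 104)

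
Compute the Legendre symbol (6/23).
(6/23) = 6^{11} mod 23 = 1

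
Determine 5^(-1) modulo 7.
Since 7 is prime, by Fermat 5^(-1) ≡ 5^{5} ≡ 3 (mod 7). Verify: 5 × 3 = 15 ≡ 1 (mod 7)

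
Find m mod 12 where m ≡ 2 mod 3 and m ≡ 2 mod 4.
M = 3 × 4 = 12. M₁ = 4, y₁ ≡ 1 mod 3. M₂ = 3, y₂ ≡ 3 mod 4. m = 2×4×1 + 2×3×3 ≡ 2 mod 12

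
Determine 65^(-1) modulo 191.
Since 191 is prime, by Fermat 65^(-1) ≡ 65^{189} ≡ 144 (mod 191). Verify: 65 × 144 = 9360 ≡ 1 (mod 191)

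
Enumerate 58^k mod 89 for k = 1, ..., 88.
58^1, 58^2, ..., 58^{88} mod 89: [58, 71, 24, 57, 13, 42, 33, 45, 29, 80, 12, 73, 51, 21, 61, 67, 59, 40, 6, 81, 70, 55, 75, 78, 74, 20, 3, 85, 35, 72, 82, 39, 37, 10, 46, 87, 62, 36, 41, 64, 63, 5, 23, 88, 31, 18, 65, 32, 76, 47, 56, 44, 60, 9, 77, 16, 38, 68, 28, 22, 30, 49, 83, 8, 19, 34, 14, 11, 15, 69, 86, 4, 54, 17, 7, 50, 52, 79, 43, 2, 27, 53, 48, 25, 26, 84, 66, 1]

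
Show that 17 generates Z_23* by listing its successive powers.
17^1, 17^2, ..., 17^{22} mod 23: [17, 13, 14, 8, 21, 12, 20, 18, 7, 4, 22, 6, 10, 9, 15, 2, 11, 3, 5, 16, 19, 1]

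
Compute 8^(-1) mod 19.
Since 19 is prime, by Fermat 8^(-1) ≡ 8^{17} ≡ 12 mod 19. Verify: 8 × 12 = 96 ≡ 1 mod 19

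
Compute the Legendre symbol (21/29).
(21/29) = 21^{14} mod 29 = -1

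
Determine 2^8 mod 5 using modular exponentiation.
Using Fermat: 2^{4} ≡ 1 (mod 5). 8 ≡ 0 (mod 4). So 2^{8} ≡ 2^{0} ≡ 1 (mod 5)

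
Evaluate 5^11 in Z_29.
By repeated squaring mod 29: 5^{1}≡5, 5^{2}≡25, 5^{4}≡16, 5^{8}≡24. Then 5^{11} = 5^{8+2+1} ≡ 24 × 25 × 5 ≡ 13 mod 29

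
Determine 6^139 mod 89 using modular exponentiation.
Using Fermat: 6^{88} ≡ 1 mod 89. 139 ≡ 51 mod 88. So 6^{139} ≡ 6^{51} ≡ 58 mod 89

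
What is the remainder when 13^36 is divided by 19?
Using Fermat: 13^{18} ≡ 1 mod 19. 36 ≡ 0 mod 18. So 13^{36} ≡ 13^{0} ≡ 1 mod 19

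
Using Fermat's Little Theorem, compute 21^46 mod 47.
By Fermat's Little Theorem, 21^{46} ≡ 1 (mod 47) since 47 is prime and gcd(21, 47) = 1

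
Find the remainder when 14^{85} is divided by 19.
By Fermat: 14^{18} ≡ 1 mod 19. 85 = 4×18 + 13. So 14^{85} ≡ 14^{13} ≡ 2 mod 19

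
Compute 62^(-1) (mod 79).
Since 79 is prime, by Fermat 62^(-1) ≡ 62^{77} ≡ 65 (mod 79). Verify: 62 × 65 = 4030 ≡ 1 (mod 79)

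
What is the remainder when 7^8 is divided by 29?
By repeated squaring mod 29: 7^{1}≡7, 7^{2}≡20, 7^{4}≡23, 7^{8}≡7. So 7^{8} ≡ 7 mod 29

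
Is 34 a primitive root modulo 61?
34^{5} ≡ 1 (mod 61) and 5 < 60, so ord_61(34) = 5 ≠ 60 and 34 is not a primitive root.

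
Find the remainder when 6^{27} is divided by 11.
By Fermat: 6^{10} ≡ 1 mod 11. 27 = 2×10 + 7. So 6^{27} ≡ 6^{7} ≡ 8 mod 11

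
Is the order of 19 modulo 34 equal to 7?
Powers of 19 mod 34: 19^1≡19, 19^2≡21, 19^3≡25, 19^4≡33, 19^5≡15, 19^6≡13, 19^7≡9, 19^8≡1. 19^7≡9≢1, so ord ≠ 7. No, the actual order is 8.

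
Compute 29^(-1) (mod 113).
Since 113 is prime, by Fermat 29^(-1) ≡ 29^{111} ≡ 39 (mod 113). Verify: 29 × 39 = 1131 ≡ 1 (mod 113)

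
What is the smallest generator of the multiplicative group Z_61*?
g = 2. Powers: [2, 4, 8, 16, 32, 3, 6, 12, 24, ...] generates all 60 non-zero residues.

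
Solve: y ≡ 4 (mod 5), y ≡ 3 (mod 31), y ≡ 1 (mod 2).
M = 5 × 31 × 2 = 310. M₁ = 62, y₁ ≡ 3 (mod 5). M₂ = 10, y₂ ≡ 28 (mod 31). M₃ = 155, y₃ ≡ 1 (mod 2). y = 4×62×3 + 3×10×28 + 1×155×1 ≡ 189 (mod 310)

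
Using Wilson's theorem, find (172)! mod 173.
By Wilson's theorem, (172)! ≡ -1 ≡ 172 (mod 173)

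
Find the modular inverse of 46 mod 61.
Since 61 is prime, by Fermat 46^(-1) ≡ 46^{59} ≡ 4 mod 61. Verify: 46 × 4 = 184 ≡ 1 mod 61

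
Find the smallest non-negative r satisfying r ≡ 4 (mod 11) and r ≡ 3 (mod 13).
M = 11 × 13 = 143. M₁ = 13, y₁ ≡ 6 (mod 11). M₂ = 11, y₂ ≡ 6 (mod 13). r = 4×13×6 + 3×11×6 ≡ 81 (mod 143)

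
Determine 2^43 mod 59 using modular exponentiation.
By repeated squaring (mod 59): 2^{1}≡2, 2^{2}≡4, 2^{4}≡16, 2^{8}≡20, 2^{16}≡46, 2^{32}≡51. Then 2^{43} = 2^{32+8+2+1} ≡ 51 × 20 × 4 × 2 ≡ 18 (mod 59)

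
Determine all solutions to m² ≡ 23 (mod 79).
The square roots of 23 mod 79 are 55 and 24. Verify: 55² = 3025 ≡ 23 (mod 79)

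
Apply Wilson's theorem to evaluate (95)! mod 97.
(96)! = (95)! × (96) ≡ -1 mod 97. So (95)! ≡ -1 × (96)^(-1) ≡ (-1)×(-1) = 1 mod 97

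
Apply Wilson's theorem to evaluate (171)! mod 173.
(172)! = (171)! × (172) ≡ -1 mod 173. So (171)! ≡ -1 × (172)^(-1) ≡ (-1)×(-1) = 1 mod 173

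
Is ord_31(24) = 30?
Powers of 24 mod 31: 24^1≡24, 24^2≡18, 24^3≡29, 24^4≡14, 24^5≡26, 24^6≡4, 24^7≡3, 24^8≡10, 24^9≡23, 24^10≡25, 24^11≡11, 24^12≡16, 24^13≡12, 24^14≡9, 24^15≡30, 24^16≡7, 24^17≡13, 24^18≡2, 24^19≡17, 24^20≡5, 24^21≡27, 24^22≡28, 24^23≡21, 24^24≡8, 24^25≡6, 24^26≡20, 24^27≡15, 24^28≡19, 24^29≡22, 24^30≡1. First k with 24^k≡1 is k=30. Yes, ord_31(24) = 30.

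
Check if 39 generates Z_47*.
ord_47(39) divides 46. For each prime q|46: 39^{23}≡46, 39^{2}≡17, none ≡ 1. So 39 has order 46 and is a primitive root mod 47.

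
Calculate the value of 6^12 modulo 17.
By repeated squaring (mod 17): 6^{1}≡6, 6^{2}≡2, 6^{4}≡4, 6^{8}≡16. Then 6^{12} = 6^{8+4} ≡ 16 × 4 ≡ 13 (mod 17)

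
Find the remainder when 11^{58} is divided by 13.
By Fermat: 11^{12} ≡ 1 (mod 13). 58 = 4×12 + 10. So 11^{58} ≡ 11^{10} ≡ 10 (mod 13)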